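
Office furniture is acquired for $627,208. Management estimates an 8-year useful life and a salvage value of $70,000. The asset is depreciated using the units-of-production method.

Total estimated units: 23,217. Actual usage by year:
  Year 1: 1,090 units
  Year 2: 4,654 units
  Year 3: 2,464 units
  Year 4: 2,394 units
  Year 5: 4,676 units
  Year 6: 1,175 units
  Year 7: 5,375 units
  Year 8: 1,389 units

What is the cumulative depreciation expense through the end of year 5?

Depreciable base = $627,208 − $70,000 = $557,208.
Rate = $557,208 / 23,217 units = $24 per unit.
Year 1: 1,090 × $24 = $26,160. Book value $601,048.
Year 2: 4,654 × $24 = $111,696. Book value $489,352.
Year 3: 2,464 × $24 = $59,136. Book value $430,216.
Year 4: 2,394 × $24 = $57,456. Book value $372,760.
Year 5: 4,676 × $24 = $112,224. Book value $260,536.
Accumulated through year 5 = $627,208 − $260,536 = $366,672.

$366,672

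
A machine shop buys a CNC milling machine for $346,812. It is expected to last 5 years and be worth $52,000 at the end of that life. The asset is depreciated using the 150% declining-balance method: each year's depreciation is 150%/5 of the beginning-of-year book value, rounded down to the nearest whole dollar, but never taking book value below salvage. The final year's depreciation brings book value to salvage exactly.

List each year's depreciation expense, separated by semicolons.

Depreciable base = $346,812 − $52,000 = $294,812.
Year 1: ⌊$346,812 × 150%/5⌋ = $104,043. Book value $242,769.
Year 2: ⌊$242,769 × 150%/5⌋ = $72,830. Book value $169,939.
Year 3: ⌊$169,939 × 150%/5⌋ = $50,981. Book value $118,958.
Year 4: ⌊$118,958 × 150%/5⌋ = $35,687. Book value $83,271.
Year 5 (final): $83,271 − $52,000 = $31,271. Book value $52,000.

$104,043; $72,830; $50,981; $35,687; $31,271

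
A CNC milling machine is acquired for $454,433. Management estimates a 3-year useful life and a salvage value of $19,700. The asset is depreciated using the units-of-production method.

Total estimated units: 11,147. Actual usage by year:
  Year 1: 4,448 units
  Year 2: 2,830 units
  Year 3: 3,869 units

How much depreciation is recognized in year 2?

Depreciable base = $454,433 − $19,700 = $434,733.
Rate = $434,733 / 11,147 units = $39 per unit.
Year 1: 4,448 × $39 = $173,472. Book value $280,961.
Year 2: 2,830 × $39 = $110,370. Book value $170,591.

$110,370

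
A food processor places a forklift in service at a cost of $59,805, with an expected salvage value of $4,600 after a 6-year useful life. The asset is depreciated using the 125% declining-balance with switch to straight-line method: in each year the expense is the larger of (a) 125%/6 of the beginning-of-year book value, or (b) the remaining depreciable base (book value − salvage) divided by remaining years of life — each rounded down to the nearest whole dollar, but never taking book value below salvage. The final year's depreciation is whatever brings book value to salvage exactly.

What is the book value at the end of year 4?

$21,042

Depreciable base = $59,805 − $4,600 = $55,205.
Year 1: DB = ⌊$59,805 × 125%/6⌋ = $12,459; SL = ⌊$55,205/6⌋ = $9,200 → take DB $12,459. Book value $47,346.
Year 2: DB = ⌊$47,346 × 125%/6⌋ = $9,863; SL = ⌊$42,746/5⌋ = $8,549 → take DB $9,863. Book value $37,483.
Year 3: DB = ⌊$37,483 × 125%/6⌋ = $7,808; SL = ⌊$32,883/4⌋ = $8,220 → take SL $8,220. Book value $29,263.
Year 4: DB = ⌊$29,263 × 125%/6⌋ = $6,096; SL = ⌊$24,663/3⌋ = $8,221 → take SL $8,221. Book value $21,042.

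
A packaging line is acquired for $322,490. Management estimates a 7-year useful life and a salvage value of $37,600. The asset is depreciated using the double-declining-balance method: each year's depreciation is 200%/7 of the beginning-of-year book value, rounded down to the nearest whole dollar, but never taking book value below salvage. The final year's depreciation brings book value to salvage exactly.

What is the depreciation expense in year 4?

Depreciable base = $322,490 − $37,600 = $284,890.
Year 1: ⌊$322,490 × 200%/7⌋ = $92,140. Book value $230,350.
Year 2: ⌊$230,350 × 200%/7⌋ = $65,814. Book value $164,536.
Year 3: ⌊$164,536 × 200%/7⌋ = $47,010. Book value $117,526.
Year 4: ⌊$117,526 × 200%/7⌋ = $33,578. Book value $83,948.

$33,578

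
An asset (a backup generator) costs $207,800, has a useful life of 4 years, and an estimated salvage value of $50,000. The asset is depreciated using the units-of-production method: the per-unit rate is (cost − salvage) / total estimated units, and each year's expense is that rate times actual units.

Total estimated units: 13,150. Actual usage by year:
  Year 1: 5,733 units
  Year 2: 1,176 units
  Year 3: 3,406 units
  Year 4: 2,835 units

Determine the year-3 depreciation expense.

Depreciable base = $207,800 − $50,000 = $157,800.
Rate = $157,800 / 13,150 units = $12 per unit.
Year 1: 5,733 × $12 = $68,796. Book value $139,004.
Year 2: 1,176 × $12 = $14,112. Book value $124,892.
Year 3: 3,406 × $12 = $40,872. Book value $84,020.

$40,872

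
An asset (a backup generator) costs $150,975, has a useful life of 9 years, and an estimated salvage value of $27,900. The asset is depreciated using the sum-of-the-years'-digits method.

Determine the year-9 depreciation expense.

$2,735

Depreciable base = $150,975 − $27,900 = $123,075.
Sum of the years' digits = 9+8+7+6+5+4+3+2+1 = 45.
Year 1: $123,075 × 9/45 = $24,615. Book value $126,360.
Year 2: $123,075 × 8/45 = $21,880. Book value $104,480.
Year 3: $123,075 × 7/45 = $19,145. Book value $85,335.
Year 4: $123,075 × 6/45 = $16,410. Book value $68,925.
Year 5: $123,075 × 5/45 = $13,675. Book value $55,250.
Year 6: $123,075 × 4/45 = $10,940. Book value $44,310.
Year 7: $123,075 × 3/45 = $8,205. Book value $36,105.
Year 8: $123,075 × 2/45 = $5,470. Book value $30,635.
Year 9: $123,075 × 1/45 = $2,735. Book value $27,900.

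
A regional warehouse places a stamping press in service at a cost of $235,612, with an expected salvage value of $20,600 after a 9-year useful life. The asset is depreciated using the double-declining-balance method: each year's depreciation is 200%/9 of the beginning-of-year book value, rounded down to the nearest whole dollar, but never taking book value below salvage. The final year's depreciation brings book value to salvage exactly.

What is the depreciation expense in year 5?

$19,160

Depreciable base = $235,612 − $20,600 = $215,012.
Year 1: ⌊$235,612 × 200%/9⌋ = $52,358. Book value $183,254.
Year 2: ⌊$183,254 × 200%/9⌋ = $40,723. Book value $142,531.
Year 3: ⌊$142,531 × 200%/9⌋ = $31,673. Book value $110,858.
Year 4: ⌊$110,858 × 200%/9⌋ = $24,635. Book value $86,223.
Year 5: ⌊$86,223 × 200%/9⌋ = $19,160. Book value $67,063.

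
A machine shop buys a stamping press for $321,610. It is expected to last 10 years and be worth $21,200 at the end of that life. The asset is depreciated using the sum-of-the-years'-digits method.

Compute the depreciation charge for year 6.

Depreciable base = $321,610 − $21,200 = $300,410.
Sum of the years' digits = 10+9+8+7+6+5+4+3+2+1 = 55.
Year 1: $300,410 × 10/55 = $54,620. Book value $266,990.
Year 2: $300,410 × 9/55 = $49,158. Book value $217,832.
Year 3: $300,410 × 8/55 = $43,696. Book value $174,136.
Year 4: $300,410 × 7/55 = $38,234. Book value $135,902.
Year 5: $300,410 × 6/55 = $32,772. Book value $103,130.
Year 6: $300,410 × 5/55 = $27,310. Book value $75,820.

$27,310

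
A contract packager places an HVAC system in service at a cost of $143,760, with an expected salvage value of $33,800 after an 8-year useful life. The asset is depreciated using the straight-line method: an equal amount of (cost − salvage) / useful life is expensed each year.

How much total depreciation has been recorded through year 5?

Depreciable base = $143,760 − $33,800 = $109,960.
Annual expense = $109,960 / 8 = $13,745.
End of year 1: book value $130,015.
End of year 2: book value $116,270.
End of year 3: book value $102,525.
End of year 4: book value $88,780.
End of year 5: book value $75,035.
Accumulated through year 5 = $143,760 − $75,035 = $68,725.

$68,725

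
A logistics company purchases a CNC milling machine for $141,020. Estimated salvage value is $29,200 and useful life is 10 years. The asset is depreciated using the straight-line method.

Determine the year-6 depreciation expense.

Depreciable base = $141,020 − $29,200 = $111,820.
Annual expense = $111,820 / 10 = $11,182.

$11,182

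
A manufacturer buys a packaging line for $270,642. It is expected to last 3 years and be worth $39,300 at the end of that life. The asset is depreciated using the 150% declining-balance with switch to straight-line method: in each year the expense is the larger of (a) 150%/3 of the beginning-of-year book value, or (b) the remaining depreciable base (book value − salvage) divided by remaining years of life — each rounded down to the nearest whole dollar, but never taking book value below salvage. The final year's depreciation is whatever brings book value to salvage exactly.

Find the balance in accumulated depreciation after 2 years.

$202,981

Depreciable base = $270,642 − $39,300 = $231,342.
Year 1: DB = ⌊$270,642 × 150%/3⌋ = $135,321; SL = ⌊$231,342/3⌋ = $77,114 → take DB $135,321. Book value $135,321.
Year 2: DB = ⌊$135,321 × 150%/3⌋ = $67,660; SL = ⌊$96,021/2⌋ = $48,010 → take DB $67,660. Book value $67,661.
Accumulated through year 2 = $270,642 − $67,661 = $202,981.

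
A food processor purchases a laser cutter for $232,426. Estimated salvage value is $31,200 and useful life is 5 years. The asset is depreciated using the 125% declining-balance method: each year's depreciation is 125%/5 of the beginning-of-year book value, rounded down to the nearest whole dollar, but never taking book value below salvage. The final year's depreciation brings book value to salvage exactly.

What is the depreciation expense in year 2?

Depreciable base = $232,426 − $31,200 = $201,226.
Year 1: ⌊$232,426 × 125%/5⌋ = $58,106. Book value $174,320.
Year 2: ⌊$174,320 × 125%/5⌋ = $43,580. Book value $130,740.

$43,580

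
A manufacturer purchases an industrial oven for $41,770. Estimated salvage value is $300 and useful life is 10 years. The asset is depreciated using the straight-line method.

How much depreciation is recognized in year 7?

Depreciable base = $41,770 − $300 = $41,470.
Annual expense = $41,470 / 10 = $4,147.

$4,147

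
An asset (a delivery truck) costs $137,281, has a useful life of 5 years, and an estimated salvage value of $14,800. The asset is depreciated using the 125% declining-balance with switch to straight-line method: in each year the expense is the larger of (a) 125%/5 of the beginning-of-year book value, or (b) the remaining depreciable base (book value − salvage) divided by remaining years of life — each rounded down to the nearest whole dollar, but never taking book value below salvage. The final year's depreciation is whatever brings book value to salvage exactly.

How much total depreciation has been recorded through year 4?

Depreciable base = $137,281 − $14,800 = $122,481.
Year 1: DB = ⌊$137,281 × 125%/5⌋ = $34,320; SL = ⌊$122,481/5⌋ = $24,496 → take DB $34,320. Book value $102,961.
Year 2: DB = ⌊$102,961 × 125%/5⌋ = $25,740; SL = ⌊$88,161/4⌋ = $22,040 → take DB $25,740. Book value $77,221.
Year 3: DB = ⌊$77,221 × 125%/5⌋ = $19,305; SL = ⌊$62,421/3⌋ = $20,807 → take SL $20,807. Book value $56,414.
Year 4: DB = ⌊$56,414 × 125%/5⌋ = $14,103; SL = ⌊$41,614/2⌋ = $20,807 → take SL $20,807. Book value $35,607.
Accumulated through year 4 = $137,281 − $35,607 = $101,674.

$101,674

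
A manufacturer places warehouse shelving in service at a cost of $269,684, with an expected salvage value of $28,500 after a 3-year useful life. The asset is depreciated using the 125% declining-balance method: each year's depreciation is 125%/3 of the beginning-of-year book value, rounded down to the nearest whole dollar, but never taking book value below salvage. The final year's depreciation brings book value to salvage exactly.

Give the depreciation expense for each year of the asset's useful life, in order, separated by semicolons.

Depreciable base = $269,684 − $28,500 = $241,184.
Year 1: ⌊$269,684 × 125%/3⌋ = $112,368. Book value $157,316.
Year 2: ⌊$157,316 × 125%/3⌋ = $65,548. Book value $91,768.
Year 3 (final): $91,768 − $28,500 = $63,268. Book value $28,500.

$112,368; $65,548; $63,268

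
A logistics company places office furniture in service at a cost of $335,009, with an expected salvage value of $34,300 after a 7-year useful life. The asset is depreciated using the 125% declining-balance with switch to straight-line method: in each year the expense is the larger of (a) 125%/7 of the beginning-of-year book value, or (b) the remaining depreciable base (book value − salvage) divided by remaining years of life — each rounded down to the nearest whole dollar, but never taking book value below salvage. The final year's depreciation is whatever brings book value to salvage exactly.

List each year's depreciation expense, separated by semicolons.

Depreciable base = $335,009 − $34,300 = $300,709.
Year 1: DB = ⌊$335,009 × 125%/7⌋ = $59,823; SL = ⌊$300,709/7⌋ = $42,958 → take DB $59,823. Book value $275,186.
Year 2: DB = ⌊$275,186 × 125%/7⌋ = $49,140; SL = ⌊$240,886/6⌋ = $40,147 → take DB $49,140. Book value $226,046.
Year 3: DB = ⌊$226,046 × 125%/7⌋ = $40,365; SL = ⌊$191,746/5⌋ = $38,349 → take DB $40,365. Book value $185,681.
Year 4: DB = ⌊$185,681 × 125%/7⌋ = $33,157; SL = ⌊$151,381/4⌋ = $37,845 → take SL $37,845. Book value $147,836.
Year 5: DB = ⌊$147,836 × 125%/7⌋ = $26,399; SL = ⌊$113,536/3⌋ = $37,845 → take SL $37,845. Book value $109,991.
Year 6: DB = ⌊$109,991 × 125%/7⌋ = $19,641; SL = ⌊$75,691/2⌋ = $37,845 → take SL $37,845. Book value $72,146.
Year 7 (final): $72,146 − $34,300 = $37,846. Book value $34,300.

$59,823; $49,140; $40,365; $37,845; $37,845; $37,845; $37,846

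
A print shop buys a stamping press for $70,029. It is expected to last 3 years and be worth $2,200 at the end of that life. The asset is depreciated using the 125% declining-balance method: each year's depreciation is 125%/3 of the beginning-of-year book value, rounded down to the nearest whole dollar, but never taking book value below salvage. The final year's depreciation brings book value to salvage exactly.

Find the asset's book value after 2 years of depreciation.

Depreciable base = $70,029 − $2,200 = $67,829.
Year 1: ⌊$70,029 × 125%/3⌋ = $29,178. Book value $40,851.
Year 2: ⌊$40,851 × 125%/3⌋ = $17,021. Book value $23,830.

$23,830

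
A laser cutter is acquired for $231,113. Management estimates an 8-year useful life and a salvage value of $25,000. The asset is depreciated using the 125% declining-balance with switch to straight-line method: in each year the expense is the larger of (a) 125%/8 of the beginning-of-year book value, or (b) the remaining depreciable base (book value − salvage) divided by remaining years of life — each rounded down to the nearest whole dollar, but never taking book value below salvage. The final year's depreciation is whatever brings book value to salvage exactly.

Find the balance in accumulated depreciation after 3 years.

Depreciable base = $231,113 − $25,000 = $206,113.
Year 1: DB = ⌊$231,113 × 125%/8⌋ = $36,111; SL = ⌊$206,113/8⌋ = $25,764 → take DB $36,111. Book value $195,002.
Year 2: DB = ⌊$195,002 × 125%/8⌋ = $30,469; SL = ⌊$170,002/7⌋ = $24,286 → take DB $30,469. Book value $164,533.
Year 3: DB = ⌊$164,533 × 125%/8⌋ = $25,708; SL = ⌊$139,533/6⌋ = $23,255 → take DB $25,708. Book value $138,825.
Accumulated through year 3 = $231,113 − $138,825 = $92,288.

$92,288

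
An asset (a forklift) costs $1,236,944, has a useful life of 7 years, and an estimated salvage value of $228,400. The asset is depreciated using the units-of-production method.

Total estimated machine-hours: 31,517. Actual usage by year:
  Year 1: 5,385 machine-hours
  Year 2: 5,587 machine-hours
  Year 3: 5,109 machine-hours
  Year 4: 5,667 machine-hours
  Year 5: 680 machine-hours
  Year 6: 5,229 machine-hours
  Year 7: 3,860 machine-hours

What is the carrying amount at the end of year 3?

Depreciable base = $1,236,944 − $228,400 = $1,008,544.
Rate = $1,008,544 / 31,517 machine-hours = $32 per machine-hour.
Year 1: 5,385 × $32 = $172,320. Book value $1,064,624.
Year 2: 5,587 × $32 = $178,784. Book value $885,840.
Year 3: 5,109 × $32 = $163,488. Book value $722,352.

$722,352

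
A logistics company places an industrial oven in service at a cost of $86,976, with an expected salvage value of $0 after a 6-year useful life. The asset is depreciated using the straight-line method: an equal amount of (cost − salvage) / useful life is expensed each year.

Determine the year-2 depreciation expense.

$14,496

Depreciable base = $86,976 − $0 = $86,976.
Annual expense = $86,976 / 6 = $14,496.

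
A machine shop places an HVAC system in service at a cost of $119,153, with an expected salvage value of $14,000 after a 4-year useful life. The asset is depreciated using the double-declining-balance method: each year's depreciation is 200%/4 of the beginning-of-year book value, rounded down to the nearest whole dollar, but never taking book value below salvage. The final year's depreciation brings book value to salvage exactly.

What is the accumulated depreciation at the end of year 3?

$104,258

Depreciable base = $119,153 − $14,000 = $105,153.
Year 1: ⌊$119,153 × 200%/4⌋ = $59,576. Book value $59,577.
Year 2: ⌊$59,577 × 200%/4⌋ = $29,788. Book value $29,789.
Year 3: ⌊$29,789 × 200%/4⌋ = $14,894. Book value $14,895.
Accumulated through year 3 = $119,153 − $14,895 = $104,258.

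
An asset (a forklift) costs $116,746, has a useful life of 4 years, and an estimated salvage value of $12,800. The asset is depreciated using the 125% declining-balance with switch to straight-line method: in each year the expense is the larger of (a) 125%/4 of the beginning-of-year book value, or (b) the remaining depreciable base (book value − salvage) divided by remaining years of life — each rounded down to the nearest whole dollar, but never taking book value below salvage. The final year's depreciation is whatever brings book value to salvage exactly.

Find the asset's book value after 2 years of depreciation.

$55,181

Depreciable base = $116,746 − $12,800 = $103,946.
Year 1: DB = ⌊$116,746 × 125%/4⌋ = $36,483; SL = ⌊$103,946/4⌋ = $25,986 → take DB $36,483. Book value $80,263.
Year 2: DB = ⌊$80,263 × 125%/4⌋ = $25,082; SL = ⌊$67,463/3⌋ = $22,487 → take DB $25,082. Book value $55,181.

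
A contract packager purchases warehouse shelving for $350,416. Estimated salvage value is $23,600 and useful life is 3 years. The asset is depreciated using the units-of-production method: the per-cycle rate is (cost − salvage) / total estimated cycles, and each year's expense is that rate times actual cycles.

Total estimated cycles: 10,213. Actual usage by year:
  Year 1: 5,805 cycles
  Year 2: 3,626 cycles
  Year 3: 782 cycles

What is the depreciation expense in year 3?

$25,024

Depreciable base = $350,416 − $23,600 = $326,816.
Rate = $326,816 / 10,213 cycles = $32 per cycle.
Year 1: 5,805 × $32 = $185,760. Book value $164,656.
Year 2: 3,626 × $32 = $116,032. Book value $48,624.
Year 3: 782 × $32 = $25,024. Book value $23,600.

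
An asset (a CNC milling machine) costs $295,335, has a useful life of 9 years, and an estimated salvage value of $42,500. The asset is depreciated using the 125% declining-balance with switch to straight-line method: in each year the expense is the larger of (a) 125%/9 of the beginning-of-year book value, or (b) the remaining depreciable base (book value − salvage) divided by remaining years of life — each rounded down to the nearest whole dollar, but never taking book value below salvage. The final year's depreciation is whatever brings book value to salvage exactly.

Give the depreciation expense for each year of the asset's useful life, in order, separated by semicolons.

Depreciable base = $295,335 − $42,500 = $252,835.
Year 1: DB = ⌊$295,335 × 125%/9⌋ = $41,018; SL = ⌊$252,835/9⌋ = $28,092 → take DB $41,018. Book value $254,317.
Year 2: DB = ⌊$254,317 × 125%/9⌋ = $35,321; SL = ⌊$211,817/8⌋ = $26,477 → take DB $35,321. Book value $218,996.
Year 3: DB = ⌊$218,996 × 125%/9⌋ = $30,416; SL = ⌊$176,496/7⌋ = $25,213 → take DB $30,416. Book value $188,580.
Year 4: DB = ⌊$188,580 × 125%/9⌋ = $26,191; SL = ⌊$146,080/6⌋ = $24,346 → take DB $26,191. Book value $162,389.
Year 5: DB = ⌊$162,389 × 125%/9⌋ = $22,554; SL = ⌊$119,889/5⌋ = $23,977 → take SL $23,977. Book value $138,412.
Year 6: DB = ⌊$138,412 × 125%/9⌋ = $19,223; SL = ⌊$95,912/4⌋ = $23,978 → take SL $23,978. Book value $114,434.
Year 7: DB = ⌊$114,434 × 125%/9⌋ = $15,893; SL = ⌊$71,934/3⌋ = $23,978 → take SL $23,978. Book value $90,456.
Year 8: DB = ⌊$90,456 × 125%/9⌋ = $12,563; SL = ⌊$47,956/2⌋ = $23,978 → take SL $23,978. Book value $66,478.
Year 9 (final): $66,478 − $42,500 = $23,978. Book value $42,500.

$41,018; $35,321; $30,416; $26,191; $23,977; $23,978; $23,978; $23,978; $23,978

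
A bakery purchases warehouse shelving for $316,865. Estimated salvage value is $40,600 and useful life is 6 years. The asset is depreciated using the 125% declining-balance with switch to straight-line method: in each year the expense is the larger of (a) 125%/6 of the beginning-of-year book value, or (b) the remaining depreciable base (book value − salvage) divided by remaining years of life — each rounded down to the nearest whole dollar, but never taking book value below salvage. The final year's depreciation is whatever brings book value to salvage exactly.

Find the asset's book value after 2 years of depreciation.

$198,592

Depreciable base = $316,865 − $40,600 = $276,265.
Year 1: DB = ⌊$316,865 × 125%/6⌋ = $66,013; SL = ⌊$276,265/6⌋ = $46,044 → take DB $66,013. Book value $250,852.
Year 2: DB = ⌊$250,852 × 125%/6⌋ = $52,260; SL = ⌊$210,252/5⌋ = $42,050 → take DB $52,260. Book value $198,592.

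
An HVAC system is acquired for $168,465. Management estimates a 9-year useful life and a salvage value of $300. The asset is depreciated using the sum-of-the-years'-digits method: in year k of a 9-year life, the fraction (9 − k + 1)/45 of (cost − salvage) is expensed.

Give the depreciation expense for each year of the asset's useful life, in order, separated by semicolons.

$33,633; $29,896; $26,159; $22,422; $18,685; $14,948; $11,211; $7,474; $3,737

Depreciable base = $168,465 − $300 = $168,165.
Sum of the years' digits = 9+8+7+6+5+4+3+2+1 = 45.
Year 1: $168,165 × 9/45 = $33,633. Book value $134,832.
Year 2: $168,165 × 8/45 = $29,896. Book value $104,936.
Year 3: $168,165 × 7/45 = $26,159. Book value $78,777.
Year 4: $168,165 × 6/45 = $22,422. Book value $56,355.
Year 5: $168,165 × 5/45 = $18,685. Book value $37,670.
Year 6: $168,165 × 4/45 = $14,948. Book value $22,722.
Year 7: $168,165 × 3/45 = $11,211. Book value $11,511.
Year 8: $168,165 × 2/45 = $7,474. Book value $4,037.
Year 9: $168,165 × 1/45 = $3,737. Book value $300.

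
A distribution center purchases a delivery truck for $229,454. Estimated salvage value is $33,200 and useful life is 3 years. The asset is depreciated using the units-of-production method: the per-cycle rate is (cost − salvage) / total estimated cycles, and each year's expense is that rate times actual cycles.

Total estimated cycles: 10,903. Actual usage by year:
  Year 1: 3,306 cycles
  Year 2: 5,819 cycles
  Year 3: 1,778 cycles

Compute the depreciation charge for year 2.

Depreciable base = $229,454 − $33,200 = $196,254.
Rate = $196,254 / 10,903 cycles = $18 per cycle.
Year 1: 3,306 × $18 = $59,508. Book value $169,946.
Year 2: 5,819 × $18 = $104,742. Book value $65,204.

$104,742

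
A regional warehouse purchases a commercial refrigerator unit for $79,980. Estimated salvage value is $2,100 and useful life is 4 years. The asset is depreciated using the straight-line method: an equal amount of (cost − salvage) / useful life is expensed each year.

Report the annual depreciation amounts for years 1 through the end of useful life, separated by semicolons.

Depreciable base = $79,980 − $2,100 = $77,880.
Annual expense = $77,880 / 4 = $19,470.
End of year 1: book value $60,510.
End of year 2: book value $41,040.
End of year 3: book value $21,570.
End of year 4: book value $2,100.

$19,470; $19,470; $19,470; $19,470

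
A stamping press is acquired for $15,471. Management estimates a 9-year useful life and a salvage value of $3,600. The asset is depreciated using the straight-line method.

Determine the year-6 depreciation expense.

Depreciable base = $15,471 − $3,600 = $11,871.
Annual expense = $11,871 / 9 = $1,319.

$1,319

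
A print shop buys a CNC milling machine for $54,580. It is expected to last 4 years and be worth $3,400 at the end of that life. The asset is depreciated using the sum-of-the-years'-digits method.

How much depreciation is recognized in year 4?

Depreciable base = $54,580 − $3,400 = $51,180.
Sum of the years' digits = 4+3+2+1 = 10.
Year 1: $51,180 × 4/10 = $20,472. Book value $34,108.
Year 2: $51,180 × 3/10 = $15,354. Book value $18,754.
Year 3: $51,180 × 2/10 = $10,236. Book value $8,518.
Year 4: $51,180 × 1/10 = $5,118. Book value $3,400.

$5,118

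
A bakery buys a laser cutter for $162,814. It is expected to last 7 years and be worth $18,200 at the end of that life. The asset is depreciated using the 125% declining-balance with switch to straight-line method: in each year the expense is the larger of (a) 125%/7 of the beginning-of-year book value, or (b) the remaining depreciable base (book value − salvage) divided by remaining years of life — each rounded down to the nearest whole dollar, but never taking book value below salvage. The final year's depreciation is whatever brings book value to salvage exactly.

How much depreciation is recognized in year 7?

Depreciable base = $162,814 − $18,200 = $144,614.
Year 1: DB = ⌊$162,814 × 125%/7⌋ = $29,073; SL = ⌊$144,614/7⌋ = $20,659 → take DB $29,073. Book value $133,741.
Year 2: DB = ⌊$133,741 × 125%/7⌋ = $23,882; SL = ⌊$115,541/6⌋ = $19,256 → take DB $23,882. Book value $109,859.
Year 3: DB = ⌊$109,859 × 125%/7⌋ = $19,617; SL = ⌊$91,659/5⌋ = $18,331 → take DB $19,617. Book value $90,242.
Year 4: DB = ⌊$90,242 × 125%/7⌋ = $16,114; SL = ⌊$72,042/4⌋ = $18,010 → take SL $18,010. Book value $72,232.
Year 5: DB = ⌊$72,232 × 125%/7⌋ = $12,898; SL = ⌊$54,032/3⌋ = $18,010 → take SL $18,010. Book value $54,222.
Year 6: DB = ⌊$54,222 × 125%/7⌋ = $9,682; SL = ⌊$36,022/2⌋ = $18,011 → take SL $18,011. Book value $36,211.
Year 7 (final): $36,211 − $18,200 = $18,011. Book value $18,200.

$18,011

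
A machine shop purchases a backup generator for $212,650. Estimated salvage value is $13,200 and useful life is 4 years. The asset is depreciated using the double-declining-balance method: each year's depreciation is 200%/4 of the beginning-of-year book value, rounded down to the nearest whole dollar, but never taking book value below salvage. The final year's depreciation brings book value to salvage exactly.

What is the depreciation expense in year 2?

$53,162

Depreciable base = $212,650 − $13,200 = $199,450.
Year 1: ⌊$212,650 × 200%/4⌋ = $106,325. Book value $106,325.
Year 2: ⌊$106,325 × 200%/4⌋ = $53,162. Book value $53,163.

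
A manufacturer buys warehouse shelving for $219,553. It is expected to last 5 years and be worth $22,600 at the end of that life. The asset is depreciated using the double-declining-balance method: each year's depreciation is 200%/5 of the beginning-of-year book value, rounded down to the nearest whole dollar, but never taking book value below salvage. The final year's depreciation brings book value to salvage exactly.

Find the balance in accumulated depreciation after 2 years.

$140,513

Depreciable base = $219,553 − $22,600 = $196,953.
Year 1: ⌊$219,553 × 200%/5⌋ = $87,821. Book value $131,732.
Year 2: ⌊$131,732 × 200%/5⌋ = $52,692. Book value $79,040.
Accumulated through year 2 = $219,553 − $79,040 = $140,513.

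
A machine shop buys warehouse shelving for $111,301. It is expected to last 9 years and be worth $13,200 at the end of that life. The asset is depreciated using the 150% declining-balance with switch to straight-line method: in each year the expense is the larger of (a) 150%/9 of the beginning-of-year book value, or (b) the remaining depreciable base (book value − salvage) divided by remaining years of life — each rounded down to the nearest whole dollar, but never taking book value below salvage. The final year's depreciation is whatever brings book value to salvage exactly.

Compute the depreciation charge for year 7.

$7,882

Depreciable base = $111,301 − $13,200 = $98,101.
Year 1: DB = ⌊$111,301 × 150%/9⌋ = $18,550; SL = ⌊$98,101/9⌋ = $10,900 → take DB $18,550. Book value $92,751.
Year 2: DB = ⌊$92,751 × 150%/9⌋ = $15,458; SL = ⌊$79,551/8⌋ = $9,943 → take DB $15,458. Book value $77,293.
Year 3: DB = ⌊$77,293 × 150%/9⌋ = $12,882; SL = ⌊$64,093/7⌋ = $9,156 → take DB $12,882. Book value $64,411.
Year 4: DB = ⌊$64,411 × 150%/9⌋ = $10,735; SL = ⌊$51,211/6⌋ = $8,535 → take DB $10,735. Book value $53,676.
Year 5: DB = ⌊$53,676 × 150%/9⌋ = $8,946; SL = ⌊$40,476/5⌋ = $8,095 → take DB $8,946. Book value $44,730.
Year 6: DB = ⌊$44,730 × 150%/9⌋ = $7,455; SL = ⌊$31,530/4⌋ = $7,882 → take SL $7,882. Book value $36,848.
Year 7: DB = ⌊$36,848 × 150%/9⌋ = $6,141; SL = ⌊$23,648/3⌋ = $7,882 → take SL $7,882. Book value $28,966.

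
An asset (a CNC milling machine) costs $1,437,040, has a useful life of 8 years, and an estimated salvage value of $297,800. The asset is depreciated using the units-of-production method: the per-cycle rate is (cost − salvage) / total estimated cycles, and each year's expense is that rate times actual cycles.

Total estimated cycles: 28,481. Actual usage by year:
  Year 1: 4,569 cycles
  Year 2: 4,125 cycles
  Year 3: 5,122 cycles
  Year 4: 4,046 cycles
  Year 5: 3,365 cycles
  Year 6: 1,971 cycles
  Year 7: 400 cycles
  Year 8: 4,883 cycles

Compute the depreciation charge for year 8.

$195,320

Depreciable base = $1,437,040 − $297,800 = $1,139,240.
Rate = $1,139,240 / 28,481 cycles = $40 per cycle.
Year 1: 4,569 × $40 = $182,760. Book value $1,254,280.
Year 2: 4,125 × $40 = $165,000. Book value $1,089,280.
Year 3: 5,122 × $40 = $204,880. Book value $884,400.
Year 4: 4,046 × $40 = $161,840. Book value $722,560.
Year 5: 3,365 × $40 = $134,600. Book value $587,960.
Year 6: 1,971 × $40 = $78,840. Book value $509,120.
Year 7: 400 × $40 = $16,000. Book value $493,120.
Year 8: 4,883 × $40 = $195,320. Book value $297,800.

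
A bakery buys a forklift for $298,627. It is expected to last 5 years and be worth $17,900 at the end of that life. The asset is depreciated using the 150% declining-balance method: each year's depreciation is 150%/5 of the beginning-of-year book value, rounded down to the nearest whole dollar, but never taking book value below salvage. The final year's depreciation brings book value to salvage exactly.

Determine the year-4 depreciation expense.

$30,729

Depreciable base = $298,627 − $17,900 = $280,727.
Year 1: ⌊$298,627 × 150%/5⌋ = $89,588. Book value $209,039.
Year 2: ⌊$209,039 × 150%/5⌋ = $62,711. Book value $146,328.
Year 3: ⌊$146,328 × 150%/5⌋ = $43,898. Book value $102,430.
Year 4: ⌊$102,430 × 150%/5⌋ = $30,729. Book value $71,701.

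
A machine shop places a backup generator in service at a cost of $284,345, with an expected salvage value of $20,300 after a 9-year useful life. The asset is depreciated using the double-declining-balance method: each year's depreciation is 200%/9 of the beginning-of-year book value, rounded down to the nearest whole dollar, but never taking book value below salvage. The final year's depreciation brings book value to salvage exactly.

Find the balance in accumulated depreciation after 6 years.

$221,396

Depreciable base = $284,345 − $20,300 = $264,045.
Year 1: ⌊$284,345 × 200%/9⌋ = $63,187. Book value $221,158.
Year 2: ⌊$221,158 × 200%/9⌋ = $49,146. Book value $172,012.
Year 3: ⌊$172,012 × 200%/9⌋ = $38,224. Book value $133,788.
Year 4: ⌊$133,788 × 200%/9⌋ = $29,730. Book value $104,058.
Year 5: ⌊$104,058 × 200%/9⌋ = $23,124. Book value $80,934.
Year 6: ⌊$80,934 × 200%/9⌋ = $17,985. Book value $62,949.
Accumulated through year 6 = $284,345 − $62,949 = $221,396.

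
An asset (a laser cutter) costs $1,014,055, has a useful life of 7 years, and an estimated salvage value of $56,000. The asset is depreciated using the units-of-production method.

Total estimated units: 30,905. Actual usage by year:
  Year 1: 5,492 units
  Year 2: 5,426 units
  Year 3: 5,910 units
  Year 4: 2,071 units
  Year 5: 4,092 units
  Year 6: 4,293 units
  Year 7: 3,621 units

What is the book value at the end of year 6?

$168,251

Depreciable base = $1,014,055 − $56,000 = $958,055.
Rate = $958,055 / 30,905 units = $31 per unit.
Year 1: 5,492 × $31 = $170,252. Book value $843,803.
Year 2: 5,426 × $31 = $168,206. Book value $675,597.
Year 3: 5,910 × $31 = $183,210. Book value $492,387.
Year 4: 2,071 × $31 = $64,201. Book value $428,186.
Year 5: 4,092 × $31 = $126,852. Book value $301,334.
Year 6: 4,293 × $31 = $133,083. Book value $168,251.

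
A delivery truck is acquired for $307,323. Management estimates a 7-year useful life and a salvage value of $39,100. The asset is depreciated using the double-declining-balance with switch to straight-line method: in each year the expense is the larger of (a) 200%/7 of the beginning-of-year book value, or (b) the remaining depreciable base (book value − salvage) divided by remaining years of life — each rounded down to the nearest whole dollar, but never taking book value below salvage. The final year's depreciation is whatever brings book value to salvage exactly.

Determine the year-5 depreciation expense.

$22,857

Depreciable base = $307,323 − $39,100 = $268,223.
Year 1: DB = ⌊$307,323 × 200%/7⌋ = $87,806; SL = ⌊$268,223/7⌋ = $38,317 → take DB $87,806. Book value $219,517.
Year 2: DB = ⌊$219,517 × 200%/7⌋ = $62,719; SL = ⌊$180,417/6⌋ = $30,069 → take DB $62,719. Book value $156,798.
Year 3: DB = ⌊$156,798 × 200%/7⌋ = $44,799; SL = ⌊$117,698/5⌋ = $23,539 → take DB $44,799. Book value $111,999.
Year 4: DB = ⌊$111,999 × 200%/7⌋ = $31,999; SL = ⌊$72,899/4⌋ = $18,224 → take DB $31,999. Book value $80,000.
Year 5: DB = ⌊$80,000 × 200%/7⌋ = $22,857; SL = ⌊$40,900/3⌋ = $13,633 → take DB $22,857. Book value $57,143.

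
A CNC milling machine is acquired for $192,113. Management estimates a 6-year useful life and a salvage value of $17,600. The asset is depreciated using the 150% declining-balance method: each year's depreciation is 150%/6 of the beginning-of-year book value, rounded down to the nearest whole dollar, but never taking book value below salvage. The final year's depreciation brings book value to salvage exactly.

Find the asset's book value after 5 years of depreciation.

Depreciable base = $192,113 − $17,600 = $174,513.
Year 1: ⌊$192,113 × 150%/6⌋ = $48,028. Book value $144,085.
Year 2: ⌊$144,085 × 150%/6⌋ = $36,021. Book value $108,064.
Year 3: ⌊$108,064 × 150%/6⌋ = $27,016. Book value $81,048.
Year 4: ⌊$81,048 × 150%/6⌋ = $20,262. Book value $60,786.
Year 5: ⌊$60,786 × 150%/6⌋ = $15,196. Book value $45,590.

$45,590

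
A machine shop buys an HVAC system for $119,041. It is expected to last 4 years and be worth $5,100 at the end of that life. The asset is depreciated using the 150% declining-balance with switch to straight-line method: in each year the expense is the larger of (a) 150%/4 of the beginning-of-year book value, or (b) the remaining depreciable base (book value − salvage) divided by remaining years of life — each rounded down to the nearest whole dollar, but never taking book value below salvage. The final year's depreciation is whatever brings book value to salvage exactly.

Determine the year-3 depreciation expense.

Depreciable base = $119,041 − $5,100 = $113,941.
Year 1: DB = ⌊$119,041 × 150%/4⌋ = $44,640; SL = ⌊$113,941/4⌋ = $28,485 → take DB $44,640. Book value $74,401.
Year 2: DB = ⌊$74,401 × 150%/4⌋ = $27,900; SL = ⌊$69,301/3⌋ = $23,100 → take DB $27,900. Book value $46,501.
Year 3: DB = ⌊$46,501 × 150%/4⌋ = $17,437; SL = ⌊$41,401/2⌋ = $20,700 → take SL $20,700. Book value $25,801.

$20,700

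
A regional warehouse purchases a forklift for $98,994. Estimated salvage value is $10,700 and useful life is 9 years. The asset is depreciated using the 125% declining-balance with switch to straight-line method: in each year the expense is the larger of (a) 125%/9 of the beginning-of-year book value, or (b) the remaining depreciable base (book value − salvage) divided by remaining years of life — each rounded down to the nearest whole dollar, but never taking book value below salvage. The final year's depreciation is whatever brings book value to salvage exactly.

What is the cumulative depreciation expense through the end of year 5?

$53,308

Depreciable base = $98,994 − $10,700 = $88,294.
Year 1: DB = ⌊$98,994 × 125%/9⌋ = $13,749; SL = ⌊$88,294/9⌋ = $9,810 → take DB $13,749. Book value $85,245.
Year 2: DB = ⌊$85,245 × 125%/9⌋ = $11,839; SL = ⌊$74,545/8⌋ = $9,318 → take DB $11,839. Book value $73,406.
Year 3: DB = ⌊$73,406 × 125%/9⌋ = $10,195; SL = ⌊$62,706/7⌋ = $8,958 → take DB $10,195. Book value $63,211.
Year 4: DB = ⌊$63,211 × 125%/9⌋ = $8,779; SL = ⌊$52,511/6⌋ = $8,751 → take DB $8,779. Book value $54,432.
Year 5: DB = ⌊$54,432 × 125%/9⌋ = $7,560; SL = ⌊$43,732/5⌋ = $8,746 → take SL $8,746. Book value $45,686.
Accumulated through year 5 = $98,994 − $45,686 = $53,308.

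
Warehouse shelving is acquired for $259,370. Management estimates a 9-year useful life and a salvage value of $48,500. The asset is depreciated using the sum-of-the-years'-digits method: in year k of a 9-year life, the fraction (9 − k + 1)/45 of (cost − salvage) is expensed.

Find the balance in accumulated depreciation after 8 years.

$206,184

Depreciable base = $259,370 − $48,500 = $210,870.
Sum of the years' digits = 9+8+7+6+5+4+3+2+1 = 45.
Year 1: $210,870 × 9/45 = $42,174. Book value $217,196.
Year 2: $210,870 × 8/45 = $37,488. Book value $179,708.
Year 3: $210,870 × 7/45 = $32,802. Book value $146,906.
Year 4: $210,870 × 6/45 = $28,116. Book value $118,790.
Year 5: $210,870 × 5/45 = $23,430. Book value $95,360.
Year 6: $210,870 × 4/45 = $18,744. Book value $76,616.
Year 7: $210,870 × 3/45 = $14,058. Book value $62,558.
Year 8: $210,870 × 2/45 = $9,372. Book value $53,186.
Accumulated through year 8 = $259,370 − $53,186 = $206,184.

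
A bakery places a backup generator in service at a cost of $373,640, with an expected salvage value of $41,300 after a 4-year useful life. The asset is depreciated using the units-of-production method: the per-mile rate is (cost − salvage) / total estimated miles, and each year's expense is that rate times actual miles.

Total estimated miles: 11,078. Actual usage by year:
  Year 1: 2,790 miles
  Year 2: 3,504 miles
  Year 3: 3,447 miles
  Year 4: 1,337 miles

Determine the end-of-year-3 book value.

$81,410

Depreciable base = $373,640 − $41,300 = $332,340.
Rate = $332,340 / 11,078 miles = $30 per mile.
Year 1: 2,790 × $30 = $83,700. Book value $289,940.
Year 2: 3,504 × $30 = $105,120. Book value $184,820.
Year 3: 3,447 × $30 = $103,410. Book value $81,410.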